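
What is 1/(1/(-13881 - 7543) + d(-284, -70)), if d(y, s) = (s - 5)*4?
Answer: -21424/6427201 ≈ -0.0033333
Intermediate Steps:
d(y, s) = -20 + 4*s (d(y, s) = (-5 + s)*4 = -20 + 4*s)
1/(1/(-13881 - 7543) + d(-284, -70)) = 1/(1/(-13881 - 7543) + (-20 + 4*(-70))) = 1/(1/(-21424) + (-20 - 280)) = 1/(-1/21424 - 300) = 1/(-6427201/21424) = -21424/6427201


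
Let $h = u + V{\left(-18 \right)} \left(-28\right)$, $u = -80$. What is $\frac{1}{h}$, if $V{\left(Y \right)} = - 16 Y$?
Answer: $- \frac{1}{8144} \approx -0.00012279$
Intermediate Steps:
$h = -8144$ ($h = -80 + \left(-16\right) \left(-18\right) \left(-28\right) = -80 + 288 \left(-28\right) = -80 - 8064 = -8144$)
$\frac{1}{h} = \frac{1}{-8144} = - \frac{1}{8144}$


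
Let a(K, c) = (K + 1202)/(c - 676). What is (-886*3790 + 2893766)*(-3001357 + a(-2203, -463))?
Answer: 1586799531372228/1139 ≈ 1.3932e+12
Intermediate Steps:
a(K, c) = (1202 + K)/(-676 + c)
(-886*3790 + 2893766)*(-3001357 + a(-2203, -463)) = (-886*3790 + 2893766)*(-3001357 + (1202 - 2203)/(-676 - 463)) = (-3357940 + 2893766)*(-3001357 - 1001/(-1139)) = -464174*(-3001357 - 1/1139*(-1001)) = -464174*(-3001357 + 1001/1139) = -464174*(-3418544622/1139) = 1586799531372228/1139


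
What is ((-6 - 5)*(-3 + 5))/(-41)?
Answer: 22/41 ≈ 0.53658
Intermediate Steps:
((-6 - 5)*(-3 + 5))/(-41) = -11*2*(-1/41) = -22*(-1/41) = 22/41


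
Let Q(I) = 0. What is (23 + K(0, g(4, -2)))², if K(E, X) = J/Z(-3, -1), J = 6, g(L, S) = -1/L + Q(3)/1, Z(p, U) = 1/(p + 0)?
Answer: 25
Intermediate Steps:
Z(p, U) = 1/p
g(L, S) = -1/L (g(L, S) = -1/L + 0/1 = -1/L + 0*1 = -1/L + 0 = -1/L)
K(E, X) = -18 (K(E, X) = 6/(1/(-3)) = 6/(-⅓) = 6*(-3) = -18)
(23 + K(0, g(4, -2)))² = (23 - 18)² = 5² = 25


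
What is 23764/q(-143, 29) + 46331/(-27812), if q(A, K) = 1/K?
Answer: 19166760341/27812 ≈ 6.8915e+5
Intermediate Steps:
23764/q(-143, 29) + 46331/(-27812) = 23764/(1/29) + 46331/(-27812) = 23764/(1/29) + 46331*(-1/27812) = 23764*29 - 46331/27812 = 689156 - 46331/27812 = 19166760341/27812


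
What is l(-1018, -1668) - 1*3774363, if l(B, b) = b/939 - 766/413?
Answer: -487908600033/129269 ≈ -3.7744e+6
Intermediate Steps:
l(B, b) = -766/413 + b/939 (l(B, b) = b*(1/939) - 766*1/413 = b/939 - 766/413 = -766/413 + b/939)
l(-1018, -1668) - 1*3774363 = (-766/413 + (1/939)*(-1668)) - 1*3774363 = (-766/413 - 556/313) - 3774363 = -469386/129269 - 3774363 = -487908600033/129269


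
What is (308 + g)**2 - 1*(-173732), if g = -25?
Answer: 253821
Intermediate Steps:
(308 + g)**2 - 1*(-173732) = (308 - 25)**2 - 1*(-173732) = 283**2 + 173732 = 80089 + 173732 = 253821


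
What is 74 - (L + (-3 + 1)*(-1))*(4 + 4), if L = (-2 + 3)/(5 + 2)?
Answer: 398/7 ≈ 56.857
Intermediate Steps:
L = 1/7 ≈ 0.14286
74 - (L + (-3 + 1)*(-1))*(4 + 4) = 74 - (1/7 + (-3 + 1)*(-1))*(4 + 4) = 74 - (1/7 - 2*(-1))*8 = 74 - (1/7 + 2)*8 = 74 - 15*8/7 = 74 - 1*120/7 = 74 - 120/7 = 398/7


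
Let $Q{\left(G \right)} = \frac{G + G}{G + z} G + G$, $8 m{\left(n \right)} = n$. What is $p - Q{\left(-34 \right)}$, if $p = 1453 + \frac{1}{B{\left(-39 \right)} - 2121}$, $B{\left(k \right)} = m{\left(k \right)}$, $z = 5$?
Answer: $\frac{772712813}{493203} \approx 1566.7$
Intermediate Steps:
$m{\left(n \right)} = \frac{n}{8}$
$B{\left(k \right)} = \frac{k}{8}$
$Q{\left(G \right)} = G + \frac{2 G^{2}}{5 + G}$ ($Q{\left(G \right)} = \frac{G + G}{G + 5} G + G = \frac{2 G}{5 + G} G + G = \frac{2 G^{2}}{5 + G} + G = G + \frac{2 G^{2}}{5 + G}$)
$p = \frac{24711163}{17007}$ ($p = 1453 + \frac{1}{\frac{1}{8} \left(-39\right) - 2121} = 1453 + \frac{1}{- \frac{39}{8} - 2121} = 1453 + \frac{1}{- \frac{17007}{8}} = 1453 - \frac{8}{17007} = \frac{24711163}{17007} \approx 1453.0$)
$p - Q{\left(-34 \right)} = \frac{24711163}{17007} - - \frac{34 \left(5 + 3 \left(-34\right)\right)}{5 - 34} = \frac{24711163}{17007} - - \frac{34 \left(5 - 102\right)}{-29} = \frac{24711163}{17007} - \left(-34\right) \left(- \frac{1}{29}\right) \left(-97\right) = \frac{24711163}{17007} - - \frac{3298}{29} = \frac{24711163}{17007} + \frac{3298}{29} = \frac{772712813}{493203}$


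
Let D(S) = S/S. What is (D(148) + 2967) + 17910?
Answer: 20878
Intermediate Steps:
D(S) = 1
(D(148) + 2967) + 17910 = (1 + 2967) + 17910 = 2968 + 17910 = 20878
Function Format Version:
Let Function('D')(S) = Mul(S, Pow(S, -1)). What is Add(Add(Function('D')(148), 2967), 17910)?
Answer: 20878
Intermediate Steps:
Function('D')(S) = 1
Add(Add(Function('D')(148), 2967), 17910) = Add(Add(1, 2967), 17910) = Add(2968, 17910) = 20878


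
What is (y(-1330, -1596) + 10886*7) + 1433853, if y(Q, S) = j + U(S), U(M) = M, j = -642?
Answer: 1507817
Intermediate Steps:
y(Q, S) = -642 + S
(y(-1330, -1596) + 10886*7) + 1433853 = ((-642 - 1596) + 10886*7) + 1433853 = (-2238 + 76202) + 1433853 = 73964 + 1433853 = 1507817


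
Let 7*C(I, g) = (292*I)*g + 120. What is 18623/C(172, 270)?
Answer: 130361/13560600 ≈ 0.0096132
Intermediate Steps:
C(I, g) = 120/7 + 292*I*g/7 (C(I, g) = ((292*I)*g + 120)/7 = (292*I*g + 120)/7 = (120 + 292*I*g)/7 = 120/7 + 292*I*g/7)
18623/C(172, 270) = 18623/(120/7 + (292/7)*172*270) = 18623/(120/7 + 13560480/7) = 18623/(13560600/7) = 18623*(7/13560600) = 130361/13560600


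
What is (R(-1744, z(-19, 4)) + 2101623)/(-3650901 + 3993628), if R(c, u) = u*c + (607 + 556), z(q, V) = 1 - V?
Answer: 191638/31157 ≈ 6.1507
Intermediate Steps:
R(c, u) = 1163 + c*u (R(c, u) = c*u + 1163 = 1163 + c*u)
(R(-1744, z(-19, 4)) + 2101623)/(-3650901 + 3993628) = ((1163 - 1744*(1 - 1*4)) + 2101623)/(-3650901 + 3993628) = ((1163 - 1744*(1 - 4)) + 2101623)/342727 = ((1163 - 1744*(-3)) + 2101623)*(1/342727) = ((1163 + 5232) + 2101623)*(1/342727) = (6395 + 2101623)*(1/342727) = 2108018*(1/342727) = 191638/31157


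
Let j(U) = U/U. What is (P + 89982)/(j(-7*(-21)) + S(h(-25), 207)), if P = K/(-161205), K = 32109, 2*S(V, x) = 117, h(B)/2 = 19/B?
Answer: 879122194/581315 ≈ 1512.3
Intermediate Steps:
h(B) = 38/B (h(B) = 2*(19/B) = 38/B)
S(V, x) = 117/2 (S(V, x) = (1/2)*117 = 117/2)
j(U) = 1
P = -973/4885 (P = 32109/(-161205) = 32109*(-1/161205) = -973/4885 ≈ -0.19918)
(P + 89982)/(j(-7*(-21)) + S(h(-25), 207)) = (-973/4885 + 89982)/(1 + 117/2) = 439561097/(4885*(119/2)) = (439561097/4885)*(2/119) = 879122194/581315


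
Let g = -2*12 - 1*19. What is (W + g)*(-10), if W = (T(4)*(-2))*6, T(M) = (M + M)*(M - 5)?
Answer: -530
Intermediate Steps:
T(M) = 2*M*(-5 + M) (T(M) = (2*M)*(-5 + M) = 2*M*(-5 + M))
W = 96 (W = ((2*4*(-5 + 4))*(-2))*6 = ((2*4*(-1))*(-2))*6 = -8*(-2)*6 = 16*6 = 96)
g = -43 (g = -24 - 19 = -43)
(W + g)*(-10) = (96 - 43)*(-10) = 53*(-10) = -530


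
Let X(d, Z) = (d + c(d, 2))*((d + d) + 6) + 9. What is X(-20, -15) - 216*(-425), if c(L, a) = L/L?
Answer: 92455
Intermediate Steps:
c(L, a) = 1
X(d, Z) = 9 + (1 + d)*(6 + 2*d) (X(d, Z) = (d + 1)*((d + d) + 6) + 9 = (1 + d)*(2*d + 6) + 9 = (1 + d)*(6 + 2*d) + 9 = 9 + (1 + d)*(6 + 2*d))
X(-20, -15) - 216*(-425) = (15 + 2*(-20)² + 8*(-20)) - 216*(-425) = (15 + 2*400 - 160) + 91800 = (15 + 800 - 160) + 91800 = 655 + 91800 = 92455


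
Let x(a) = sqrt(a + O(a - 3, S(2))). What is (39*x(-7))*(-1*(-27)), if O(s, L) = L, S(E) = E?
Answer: 1053*I*sqrt(5) ≈ 2354.6*I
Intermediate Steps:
x(a) = sqrt(2 + a) (x(a) = sqrt(a + 2) = sqrt(2 + a))
(39*x(-7))*(-1*(-27)) = (39*sqrt(2 - 7))*(-1*(-27)) = (39*sqrt(-5))*27 = (39*(I*sqrt(5)))*27 = (39*I*sqrt(5))*27 = 1053*I*sqrt(5)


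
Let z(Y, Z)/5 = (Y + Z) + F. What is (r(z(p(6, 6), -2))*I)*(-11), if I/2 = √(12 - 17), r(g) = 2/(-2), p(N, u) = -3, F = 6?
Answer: 22*I*√5 ≈ 49.193*I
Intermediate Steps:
z(Y, Z) = 30 + 5*Y + 5*Z (z(Y, Z) = 5*((Y + Z) + 6) = 5*(6 + Y + Z) = 30 + 5*Y + 5*Z)
r(g) = -1 (r(g) = 2*(-½) = -1)
I = 2*I*√5 (I = 2*√(12 - 17) = 2*√(-5) = 2*(I*√5) = 2*I*√5 ≈ 4.4721*I)
(r(z(p(6, 6), -2))*I)*(-11) = -2*I*√5*(-11) = 22*I*√5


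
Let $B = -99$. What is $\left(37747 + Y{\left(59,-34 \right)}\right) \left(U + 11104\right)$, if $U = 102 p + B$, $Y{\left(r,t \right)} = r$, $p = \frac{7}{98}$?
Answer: $\frac{2914313316}{7} \approx 4.1633 \cdot 10^{8}$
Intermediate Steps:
$p = \frac{1}{14}$ ($p = 7 \cdot \frac{1}{98} = \frac{1}{14} \approx 0.071429$)
$U = - \frac{642}{7}$ ($U = 102 \cdot \frac{1}{14} - 99 = \frac{51}{7} - 99 = - \frac{642}{7} \approx -91.714$)
$\left(37747 + Y{\left(59,-34 \right)}\right) \left(U + 11104\right) = \left(37747 + 59\right) \left(- \frac{642}{7} + 11104\right) = 37806 \cdot \frac{77086}{7} = \frac{2914313316}{7}$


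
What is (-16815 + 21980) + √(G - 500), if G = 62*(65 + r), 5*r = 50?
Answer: 5165 + 5*√166 ≈ 5229.4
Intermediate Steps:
r = 10 (r = (⅕)*50 = 10)
G = 4650 (G = 62*(65 + 10) = 62*75 = 4650)
(-16815 + 21980) + √(G - 500) = (-16815 + 21980) + √(4650 - 500) = 5165 + √4150 = 5165 + 5*√166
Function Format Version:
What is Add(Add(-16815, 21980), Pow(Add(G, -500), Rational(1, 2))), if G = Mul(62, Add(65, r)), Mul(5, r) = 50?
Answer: Add(5165, Mul(5, Pow(166, Rational(1, 2)))) ≈ 5229.4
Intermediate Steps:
r = 10 (r = Mul(Rational(1, 5), 50) = 10)
G = 4650 (G = Mul(62, Add(65, 10)) = Mul(62, 75) = 4650)
Add(Add(-16815, 21980), Pow(Add(G, -500), Rational(1, 2))) = Add(Add(-16815, 21980), Pow(Add(4650, -500), Rational(1, 2))) = Add(5165, Pow(4150, Rational(1, 2))) = Add(5165, Mul(5, Pow(166, Rational(1, 2))))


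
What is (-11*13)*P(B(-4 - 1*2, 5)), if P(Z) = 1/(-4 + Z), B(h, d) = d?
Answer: -143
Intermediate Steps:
(-11*13)*P(B(-4 - 1*2, 5)) = (-11*13)/(-4 + 5) = -143/1 = -143*1 = -143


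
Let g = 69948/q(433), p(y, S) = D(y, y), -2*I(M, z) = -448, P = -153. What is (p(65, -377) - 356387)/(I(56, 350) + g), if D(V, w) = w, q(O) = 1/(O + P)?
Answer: -178161/9792832 ≈ -0.018193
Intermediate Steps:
q(O) = 1/(-153 + O) (q(O) = 1/(O - 153) = 1/(-153 + O))
I(M, z) = 224 (I(M, z) = -½*(-448) = 224)
p(y, S) = y
g = 19585440 (g = 69948/(1/(-153 + 433)) = 69948/(1/280) = 69948*280 = 19585440)
(p(65, -377) - 356387)/(I(56, 350) + g) = (65 - 356387)/(224 + 19585440) = -356322/19585664 = -356322*1/19585664 = -178161/9792832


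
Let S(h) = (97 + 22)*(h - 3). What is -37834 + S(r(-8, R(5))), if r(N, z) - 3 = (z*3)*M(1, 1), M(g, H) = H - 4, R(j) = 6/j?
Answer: -195596/5 ≈ -39119.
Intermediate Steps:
M(g, H) = -4 + H
r(N, z) = 3 - 9*z (r(N, z) = 3 + (z*3)*(-4 + 1) = 3 + (3*z)*(-3) = 3 - 9*z)
S(h) = -357 + 119*h (S(h) = 119*(-3 + h) = -357 + 119*h)
-37834 + S(r(-8, R(5))) = -37834 + (-357 + 119*(3 - 54/5)) = -37834 + (-357 + 119*(-39/5)) = -37834 + (-357 - 4641/5) = -37834 - 6426/5 = -195596/5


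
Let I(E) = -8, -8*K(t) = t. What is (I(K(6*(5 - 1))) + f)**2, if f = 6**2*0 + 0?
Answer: 64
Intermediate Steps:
K(t) = -t/8
f = 0 (f = 36*0 + 0 = 0 + 0 = 0)
(I(K(6*(5 - 1))) + f)**2 = (-8 + 0)**2 = (-8)**2 = 64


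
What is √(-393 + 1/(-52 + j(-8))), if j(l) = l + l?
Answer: 5*I*√18173/34 ≈ 19.825*I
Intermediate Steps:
j(l) = 2*l
√(-393 + 1/(-52 + j(-8))) = √(-393 + 1/(-52 + 2*(-8))) = √(-393 + 1/(-52 - 16)) = √(-393 + 1/(-68)) = √(-393 - 1/68) = √(-26725/68) = 5*I*√18173/34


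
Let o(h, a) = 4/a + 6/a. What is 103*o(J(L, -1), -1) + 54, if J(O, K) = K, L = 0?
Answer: -976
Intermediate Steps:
o(h, a) = 10/a
103*o(J(L, -1), -1) + 54 = 103*(10/(-1)) + 54 = 103*(10*(-1)) + 54 = 103*(-10) + 54 = -1030 + 54 = -976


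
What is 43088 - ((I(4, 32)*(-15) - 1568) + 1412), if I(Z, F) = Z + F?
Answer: 43784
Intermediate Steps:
I(Z, F) = F + Z
43088 - ((I(4, 32)*(-15) - 1568) + 1412) = 43088 - (((32 + 4)*(-15) - 1568) + 1412) = 43088 - ((36*(-15) - 1568) + 1412) = 43088 - ((-540 - 1568) + 1412) = 43088 - (-2108 + 1412) = 43088 - 1*(-696) = 43088 + 696 = 43784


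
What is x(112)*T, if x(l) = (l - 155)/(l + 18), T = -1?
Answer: 43/130 ≈ 0.33077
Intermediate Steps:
x(l) = (-155 + l)/(18 + l)
x(112)*T = ((-155 + 112)/(18 + 112))*(-1) = (-43/130)*(-1) = ((1/130)*(-43))*(-1) = -43/130*(-1) = 43/130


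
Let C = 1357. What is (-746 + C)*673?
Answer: 411203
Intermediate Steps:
(-746 + C)*673 = (-746 + 1357)*673 = 611*673 = 411203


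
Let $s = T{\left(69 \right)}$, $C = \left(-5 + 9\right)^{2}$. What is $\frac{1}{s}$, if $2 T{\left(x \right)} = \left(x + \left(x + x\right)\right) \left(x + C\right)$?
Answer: $\frac{2}{17595} \approx 0.00011367$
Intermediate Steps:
$C = 16$ ($C = 4^{2} = 16$)
$T{\left(x \right)} = \frac{3 x \left(16 + x\right)}{2}$ ($T{\left(x \right)} = \frac{\left(x + \left(x + x\right)\right) \left(x + 16\right)}{2} = \frac{\left(x + 2 x\right) \left(16 + x\right)}{2} = \frac{3 x \left(16 + x\right)}{2}$)
$s = \frac{17595}{2}$ ($s = \frac{3}{2} \cdot 69 \left(16 + 69\right) = \frac{3}{2} \cdot 69 \cdot 85 = \frac{17595}{2} \approx 8797.5$)
$\frac{1}{s} = \frac{1}{\frac{17595}{2}} = \frac{2}{17595}$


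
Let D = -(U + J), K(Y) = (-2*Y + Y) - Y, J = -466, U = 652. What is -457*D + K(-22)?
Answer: 85046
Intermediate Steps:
K(Y) = -2*Y (K(Y) = -Y - Y = -2*Y)
D = -186 (D = -(652 - 466) = -1*186 = -186)
-457*D + K(-22) = -457*(-186) - 2*(-22) = 85002 + 44 = 85046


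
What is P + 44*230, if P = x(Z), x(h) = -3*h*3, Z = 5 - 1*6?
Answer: 10129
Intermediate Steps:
Z = -1 (Z = 5 - 6 = -1)
x(h) = -9*h
P = 9 (P = -9*(-1) = 9)
P + 44*230 = 9 + 44*230 = 9 + 10120 = 10129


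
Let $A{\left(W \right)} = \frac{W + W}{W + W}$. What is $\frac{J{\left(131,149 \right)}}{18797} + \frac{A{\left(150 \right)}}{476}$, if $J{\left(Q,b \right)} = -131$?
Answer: $- \frac{43559}{8947372} \approx -0.0048684$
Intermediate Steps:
$A{\left(W \right)} = 1$ ($A{\left(W \right)} = \frac{2 W}{2 W} = 2 W \frac{1}{2 W} = 1$)
$\frac{J{\left(131,149 \right)}}{18797} + \frac{A{\left(150 \right)}}{476} = - \frac{131}{18797} + 1 \cdot \frac{1}{476} = \left(-131\right) \frac{1}{18797} + 1 \cdot \frac{1}{476} = - \frac{131}{18797} + \frac{1}{476} = - \frac{43559}{8947372}$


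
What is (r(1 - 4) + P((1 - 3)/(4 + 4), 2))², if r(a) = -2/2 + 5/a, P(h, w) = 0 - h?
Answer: 841/144 ≈ 5.8403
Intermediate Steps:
P(h, w) = -h
r(a) = -1 + 5/a (r(a) = -2*½ + 5/a = -1 + 5/a)
(r(1 - 4) + P((1 - 3)/(4 + 4), 2))² = ((5 - (1 - 4))/(1 - 4) - (1 - 3)/(4 + 4))² = ((5 - 1*(-3))/(-3) - (-2)/8)² = (-(5 + 3)/3 - (-2)/8)² = (-⅓*8 - 1*(-¼))² = (-8/3 + ¼)² = (-29/12)² = 841/144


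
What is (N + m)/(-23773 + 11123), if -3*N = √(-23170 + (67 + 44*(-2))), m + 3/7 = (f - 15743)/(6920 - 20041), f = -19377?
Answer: -206477/1161864550 + I*√23191/37950 ≈ -0.00017771 + 0.0040128*I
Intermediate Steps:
m = 206477/91847 (m = -3/7 + (-19377 - 15743)/(6920 - 20041) = -3/7 - 35120/(-13121) = -3/7 - 35120*(-1/13121) = -3/7 + 35120/13121 = 206477/91847 ≈ 2.2481)
N = -I*√23191/3 (N = -√(-23170 + (67 + 44*(-2)))/3 = -√(-23170 + (67 - 88))/3 = -√(-23170 - 21)/3 = -I*√23191/3 ≈ -50.762*I)
(N + m)/(-23773 + 11123) = (-I*√23191/3 + 206477/91847)/(-23773 + 11123) = (206477/91847 - I*√23191/3)/(-12650) = (206477/91847 - I*√23191/3)*(-1/12650) = -206477/1161864550 + I*√23191/37950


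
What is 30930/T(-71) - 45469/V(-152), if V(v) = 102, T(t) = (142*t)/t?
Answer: -1650869/7242 ≈ -227.96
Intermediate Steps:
T(t) = 142
30930/T(-71) - 45469/V(-152) = 30930/142 - 45469/102 = 30930*(1/142) - 45469*1/102 = 15465/71 - 45469/102 = -1650869/7242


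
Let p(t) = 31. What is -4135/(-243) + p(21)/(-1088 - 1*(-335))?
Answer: 1035374/60993 ≈ 16.975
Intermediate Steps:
-4135/(-243) + p(21)/(-1088 - 1*(-335)) = -4135/(-243) + 31/(-1088 - 1*(-335)) = -4135*(-1/243) + 31/(-1088 + 335) = 4135/243 + 31/(-753) = 4135/243 + 31*(-1/753) = 4135/243 - 31/753 = 1035374/60993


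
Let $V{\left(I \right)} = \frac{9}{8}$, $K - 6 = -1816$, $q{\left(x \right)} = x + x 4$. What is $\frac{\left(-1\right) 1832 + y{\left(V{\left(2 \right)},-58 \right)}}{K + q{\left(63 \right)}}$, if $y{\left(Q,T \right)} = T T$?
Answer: $- \frac{1532}{1495} \approx -1.0247$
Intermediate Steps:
$q{\left(x \right)} = 5 x$ ($q{\left(x \right)} = x + 4 x = 5 x$)
$K = -1810$ ($K = 6 - 1816 = -1810$)
$V{\left(I \right)} = \frac{9}{8}$ ($V{\left(I \right)} = 9 \cdot \frac{1}{8} = \frac{9}{8}$)
$y{\left(Q,T \right)} = T^{2}$
$\frac{\left(-1\right) 1832 + y{\left(V{\left(2 \right)},-58 \right)}}{K + q{\left(63 \right)}} = \frac{\left(-1\right) 1832 + \left(-58\right)^{2}}{-1810 + 5 \cdot 63} = \frac{-1832 + 3364}{-1810 + 315} = \frac{1532}{-1495} = 1532 \left(- \frac{1}{1495}\right) = - \frac{1532}{1495}$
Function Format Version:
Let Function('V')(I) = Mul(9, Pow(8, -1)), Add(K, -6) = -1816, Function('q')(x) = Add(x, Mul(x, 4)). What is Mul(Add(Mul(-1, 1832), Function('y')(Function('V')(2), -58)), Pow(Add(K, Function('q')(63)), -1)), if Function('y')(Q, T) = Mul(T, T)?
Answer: Rational(-1532, 1495) ≈ -1.0247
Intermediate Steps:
Function('q')(x) = Mul(5, x) (Function('q')(x) = Add(x, Mul(4, x)) = Mul(5, x))
K = -1810 (K = Add(6, -1816) = -1810)
Function('V')(I) = Rational(9, 8) (Function('V')(I) = Mul(9, Rational(1, 8)) = Rational(9, 8))
Function('y')(Q, T) = Pow(T, 2)
Mul(Add(Mul(-1, 1832), Function('y')(Function('V')(2), -58)), Pow(Add(K, Function('q')(63)), -1)) = Mul(Add(Mul(-1, 1832), Pow(-58, 2)), Pow(Add(-1810, Mul(5, 63)), -1)) = Mul(Add(-1832, 3364), Pow(Add(-1810, 315), -1)) = Mul(1532, Pow(-1495, -1)) = Mul(1532, Rational(-1, 1495)) = Rational(-1532, 1495)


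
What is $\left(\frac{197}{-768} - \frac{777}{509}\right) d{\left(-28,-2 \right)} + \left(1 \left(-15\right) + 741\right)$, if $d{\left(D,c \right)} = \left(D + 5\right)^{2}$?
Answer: $- \frac{84915649}{390912} \approx -217.22$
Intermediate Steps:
$d{\left(D,c \right)} = \left(5 + D\right)^{2}$
$\left(\frac{197}{-768} - \frac{777}{509}\right) d{\left(-28,-2 \right)} + \left(1 \left(-15\right) + 741\right) = \left(\frac{197}{-768} - \frac{777}{509}\right) \left(5 - 28\right)^{2} + \left(1 \left(-15\right) + 741\right) = \left(197 \left(- \frac{1}{768}\right) - \frac{777}{509}\right) \left(-23\right)^{2} + \left(-15 + 741\right) = \left(- \frac{197}{768} - \frac{777}{509}\right) 529 + 726 = \left(- \frac{697009}{390912}\right) 529 + 726 = - \frac{368717761}{390912} + 726 = - \frac{84915649}{390912}$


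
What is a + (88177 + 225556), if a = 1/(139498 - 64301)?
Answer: 23591780402/75197 ≈ 3.1373e+5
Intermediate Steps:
a = 1/75197 ≈ 1.3298e-5
a + (88177 + 225556) = 1/75197 + (88177 + 225556) = 1/75197 + 313733 = 23591780402/75197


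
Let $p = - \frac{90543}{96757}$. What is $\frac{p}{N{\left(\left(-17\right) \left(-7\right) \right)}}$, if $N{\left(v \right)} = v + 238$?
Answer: $- \frac{30181}{11514083} \approx -0.0026212$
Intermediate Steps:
$p = - \frac{90543}{96757}$ ($p = \left(-90543\right) \frac{1}{96757} = - \frac{90543}{96757} \approx -0.93578$)
$N{\left(v \right)} = 238 + v$
$\frac{p}{N{\left(\left(-17\right) \left(-7\right) \right)}} = - \frac{90543}{96757 \left(238 - -119\right)} = - \frac{90543}{96757 \left(238 + 119\right)} = - \frac{90543}{96757 \cdot 357} = \left(- \frac{90543}{96757}\right) \frac{1}{357} = - \frac{30181}{11514083}$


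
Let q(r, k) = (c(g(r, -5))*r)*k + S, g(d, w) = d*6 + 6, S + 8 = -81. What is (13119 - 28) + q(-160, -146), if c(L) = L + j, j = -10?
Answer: -22506038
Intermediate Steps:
S = -89 (S = -8 - 81 = -89)
g(d, w) = 6 + 6*d (g(d, w) = 6*d + 6 = 6 + 6*d)
c(L) = -10 + L (c(L) = L - 10 = -10 + L)
q(r, k) = -89 + k*r*(-4 + 6*r) (q(r, k) = ((-10 + (6 + 6*r))*r)*k - 89 = ((-4 + 6*r)*r)*k - 89 = (r*(-4 + 6*r))*k - 89 = k*r*(-4 + 6*r) - 89 = -89 + k*r*(-4 + 6*r))
(13119 - 28) + q(-160, -146) = (13119 - 28) + (-89 + 2*(-146)*(-160)*(-2 + 3*(-160))) = 13091 + (-89 + 2*(-146)*(-160)*(-2 - 480)) = 13091 + (-89 + 2*(-146)*(-160)*(-482)) = 13091 + (-89 - 22519040) = 13091 - 22519129 = -22506038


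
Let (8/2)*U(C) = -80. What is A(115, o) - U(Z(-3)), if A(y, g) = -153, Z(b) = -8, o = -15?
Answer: -133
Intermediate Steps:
U(C) = -20 (U(C) = (¼)*(-80) = -20)
A(115, o) - U(Z(-3)) = -153 - 1*(-20) = -153 + 20 = -133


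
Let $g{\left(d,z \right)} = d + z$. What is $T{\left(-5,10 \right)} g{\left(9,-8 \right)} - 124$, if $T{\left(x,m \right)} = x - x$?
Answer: $-124$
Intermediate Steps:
$T{\left(x,m \right)} = 0$
$T{\left(-5,10 \right)} g{\left(9,-8 \right)} - 124 = 0 \left(9 - 8\right) - 124 = 0 \cdot 1 - 124 = 0 - 124 = -124$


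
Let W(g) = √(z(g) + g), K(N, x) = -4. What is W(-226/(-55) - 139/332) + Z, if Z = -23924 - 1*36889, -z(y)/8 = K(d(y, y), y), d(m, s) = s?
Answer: -60813 + √2975042455/9130 ≈ -60807.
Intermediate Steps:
z(y) = 32 (z(y) = -8*(-4) = 32)
Z = -60813 (Z = -23924 - 36889 = -60813)
W(g) = √(32 + g)
W(-226/(-55) - 139/332) + Z = √(32 + (-226/(-55) - 139/332)) - 60813 = √(32 + (-226*(-1/55) - 139*1/332)) - 60813 = √(32 + (226/55 - 139/332)) - 60813 = √(32 + 67387/18260) - 60813 = √(651707/18260) - 60813 = √2975042455/9130 - 60813 = -60813 + √2975042455/9130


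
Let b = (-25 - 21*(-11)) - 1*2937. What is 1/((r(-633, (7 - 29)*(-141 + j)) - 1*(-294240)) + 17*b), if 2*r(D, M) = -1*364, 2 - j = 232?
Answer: 1/247631 ≈ 4.0383e-6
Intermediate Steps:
j = -230 (j = 2 - 1*232 = 2 - 232 = -230)
r(D, M) = -182 (r(D, M) = (-1*364)/2 = (½)*(-364) = -182)
b = -2731 (b = (-25 + 231) - 2937 = 206 - 2937 = -2731)
1/((r(-633, (7 - 29)*(-141 + j)) - 1*(-294240)) + 17*b) = 1/((-182 - 1*(-294240)) + 17*(-2731)) = 1/((-182 + 294240) - 46427) = 1/(294058 - 46427) = 1/247631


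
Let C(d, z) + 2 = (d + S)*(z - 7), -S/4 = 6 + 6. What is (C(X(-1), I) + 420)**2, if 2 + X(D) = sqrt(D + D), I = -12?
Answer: 1870702 - 51984*I*sqrt(2) ≈ 1.8707e+6 - 73517.0*I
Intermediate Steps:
S = -48 (S = -4*(6 + 6) = -4*12 = -48)
X(D) = -2 + sqrt(2)*sqrt(D) (X(D) = -2 + sqrt(D + D) = -2 + sqrt(2*D) = -2 + sqrt(2)*sqrt(D))
C(d, z) = -2 + (-48 + d)*(-7 + z) (C(d, z) = -2 + (d - 48)*(z - 7) = -2 + (-48 + d)*(-7 + z))
(C(X(-1), I) + 420)**2 = ((334 - 48*(-12) - 7*(-2 + sqrt(2)*sqrt(-1)) + (-2 + sqrt(2)*sqrt(-1))*(-12)) + 420)**2 = ((334 + 576 - 7*(-2 + sqrt(2)*I) + (-2 + sqrt(2)*I)*(-12)) + 420)**2 = ((334 + 576 - 7*(-2 + I*sqrt(2)) + (-2 + I*sqrt(2))*(-12)) + 420)**2 = ((334 + 576 + (14 - 7*I*sqrt(2)) + (24 - 12*I*sqrt(2))) + 420)**2 = ((948 - 19*I*sqrt(2)) + 420)**2 = (1368 - 19*I*sqrt(2))**2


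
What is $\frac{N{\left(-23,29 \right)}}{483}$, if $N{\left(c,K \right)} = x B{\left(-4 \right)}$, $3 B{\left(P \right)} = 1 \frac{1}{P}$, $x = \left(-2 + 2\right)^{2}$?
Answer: $0$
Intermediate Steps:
$x = 0$ ($x = 0^{2} = 0$)
$B{\left(P \right)} = \frac{1}{3 P}$ ($B{\left(P \right)} = \frac{1 \frac{1}{P}}{3} = \frac{1}{3 P}$)
$N{\left(c,K \right)} = 0$ ($N{\left(c,K \right)} = 0 \frac{1}{3 \left(-4\right)} = 0 \cdot \frac{1}{3} \left(- \frac{1}{4}\right) = 0 \left(- \frac{1}{12}\right) = 0$)
$\frac{N{\left(-23,29 \right)}}{483} = \frac{0}{483} = 0 \cdot \frac{1}{483} = 0$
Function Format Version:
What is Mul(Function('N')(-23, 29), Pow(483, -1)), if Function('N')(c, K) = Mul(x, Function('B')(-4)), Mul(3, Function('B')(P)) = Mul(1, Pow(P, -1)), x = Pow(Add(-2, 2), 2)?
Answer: 0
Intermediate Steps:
x = 0 (x = Pow(0, 2) = 0)
Function('B')(P) = Mul(Rational(1, 3), Pow(P, -1)) (Function('B')(P) = Mul(Rational(1, 3), Mul(1, Pow(P, -1))) = Mul(Rational(1, 3), Pow(P, -1)))
Function('N')(c, K) = 0 (Function('N')(c, K) = Mul(0, Mul(Rational(1, 3), Pow(-4, -1))) = Mul(0, Mul(Rational(1, 3), Rational(-1, 4))) = Mul(0, Rational(-1, 12)) = 0)
Mul(Function('N')(-23, 29), Pow(483, -1)) = Mul(0, Pow(483, -1)) = Mul(0, Rational(1, 483)) = 0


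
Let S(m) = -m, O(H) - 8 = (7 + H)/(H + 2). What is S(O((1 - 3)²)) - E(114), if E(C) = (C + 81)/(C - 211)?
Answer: -4553/582 ≈ -7.8230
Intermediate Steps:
O(H) = 8 + (7 + H)/(2 + H) (O(H) = 8 + (7 + H)/(H + 2) = 8 + (7 + H)/(2 + H))
E(C) = (81 + C)/(-211 + C)
S(O((1 - 3)²)) - E(114) = -(23 + 9*(1 - 3)²)/(2 + (1 - 3)²) - (81 + 114)/(-211 + 114) = -(23 + 9*(-2)²)/(2 + (-2)²) - 195/(-97) = -(23 + 9*4)/(2 + 4) - (-1)*195/97 = -(23 + 36)/6 - 1*(-195/97) = -59/6 + 195/97 = -4553/582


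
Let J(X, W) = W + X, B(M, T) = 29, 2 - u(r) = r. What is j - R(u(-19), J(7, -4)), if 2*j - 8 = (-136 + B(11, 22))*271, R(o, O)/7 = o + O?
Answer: -29325/2 ≈ -14663.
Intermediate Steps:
u(r) = 2 - r
R(o, O) = 7*O + 7*o (R(o, O) = 7*(o + O) = 7*(O + o) = 7*O + 7*o)
j = -28989/2 (j = 4 + ((-136 + 29)*271)/2 = 4 + (-107*271)/2 = 4 + (½)*(-28997) = 4 - 28997/2 = -28989/2 ≈ -14495.)
j - R(u(-19), J(7, -4)) = -28989/2 - (7*(-4 + 7) + 7*(2 - 1*(-19))) = -28989/2 - (7*3 + 7*(2 + 19)) = -28989/2 - (21 + 7*21) = -28989/2 - (21 + 147) = -28989/2 - 1*168 = -28989/2 - 168 = -29325/2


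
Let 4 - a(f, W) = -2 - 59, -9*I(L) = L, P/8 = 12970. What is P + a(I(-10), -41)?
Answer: 103825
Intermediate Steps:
P = 103760 (P = 8*12970 = 103760)
I(L) = -L/9
a(f, W) = 65 (a(f, W) = 4 - (-2 - 59) = 4 - 1*(-61) = 4 + 61 = 65)
P + a(I(-10), -41) = 103760 + 65 = 103825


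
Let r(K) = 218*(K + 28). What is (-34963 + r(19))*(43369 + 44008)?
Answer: -2159697309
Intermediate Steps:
r(K) = 6104 + 218*K (r(K) = 218*(28 + K) = 6104 + 218*K)
(-34963 + r(19))*(43369 + 44008) = (-34963 + (6104 + 218*19))*(43369 + 44008) = (-34963 + (6104 + 4142))*87377 = (-34963 + 10246)*87377 = -24717*87377 = -2159697309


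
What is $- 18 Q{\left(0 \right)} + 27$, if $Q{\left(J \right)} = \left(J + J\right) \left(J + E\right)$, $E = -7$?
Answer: $27$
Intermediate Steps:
$Q{\left(J \right)} = 2 J \left(-7 + J\right)$ ($Q{\left(J \right)} = \left(J + J\right) \left(J - 7\right) = 2 J \left(-7 + J\right)$)
$- 18 Q{\left(0 \right)} + 27 = - 18 \cdot 2 \cdot 0 \left(-7 + 0\right) + 27 = - 18 \cdot 2 \cdot 0 \left(-7\right) + 27 = \left(-18\right) 0 + 27 = 0 + 27 = 27$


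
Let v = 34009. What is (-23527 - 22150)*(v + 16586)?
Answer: -2311027815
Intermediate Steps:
(-23527 - 22150)*(v + 16586) = (-23527 - 22150)*(34009 + 16586) = -45677*50595 = -2311027815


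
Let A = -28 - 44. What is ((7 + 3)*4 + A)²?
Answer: 1024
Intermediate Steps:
A = -72
((7 + 3)*4 + A)² = ((7 + 3)*4 - 72)² = (10*4 - 72)² = (40 - 72)² = (-32)² = 1024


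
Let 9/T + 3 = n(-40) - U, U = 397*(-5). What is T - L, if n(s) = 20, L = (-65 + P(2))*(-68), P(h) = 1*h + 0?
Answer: -8576559/2002 ≈ -4284.0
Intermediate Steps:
P(h) = h (P(h) = h + 0 = h)
U = -1985
L = 4284 (L = (-65 + 2)*(-68) = -63*(-68) = 4284)
T = 9/2002 (T = 9/(-3 + (20 - 1*(-1985))) = 9/(-3 + (20 + 1985)) = 9/(-3 + 2005) = 9/2002 ≈ 0.0044955)
T - L = 9/2002 - 1*4284 = 9/2002 - 4284 = -8576559/2002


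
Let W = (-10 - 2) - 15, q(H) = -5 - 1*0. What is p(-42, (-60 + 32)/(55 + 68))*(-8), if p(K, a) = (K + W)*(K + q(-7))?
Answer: -25944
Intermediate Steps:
q(H) = -5 (q(H) = -5 + 0 = -5)
W = -27 (W = -12 - 15 = -27)
p(K, a) = (-27 + K)*(-5 + K) (p(K, a) = (K - 27)*(K - 5) = (-27 + K)*(-5 + K))
p(-42, (-60 + 32)/(55 + 68))*(-8) = (135 + (-42)² - 32*(-42))*(-8) = (135 + 1764 + 1344)*(-8) = 3243*(-8) = -25944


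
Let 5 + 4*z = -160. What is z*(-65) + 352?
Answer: 12133/4 ≈ 3033.3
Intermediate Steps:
z = -165/4 (z = -5/4 + (¼)*(-160) = -5/4 - 40 = -165/4 ≈ -41.250)
z*(-65) + 352 = -165/4*(-65) + 352 = 10725/4 + 352 = 12133/4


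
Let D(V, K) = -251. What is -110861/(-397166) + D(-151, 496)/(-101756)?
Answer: 5690230291/20207011748 ≈ 0.28160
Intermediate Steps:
-110861/(-397166) + D(-151, 496)/(-101756) = -110861/(-397166) - 251/(-101756) = -110861*(-1/397166) - 251*(-1/101756) = 110861/397166 + 251/101756 = 5690230291/20207011748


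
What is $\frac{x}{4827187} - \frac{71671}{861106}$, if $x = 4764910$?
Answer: $\frac{3757123270983}{4156719688822} \approx 0.90387$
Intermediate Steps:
$\frac{x}{4827187} - \frac{71671}{861106} = \frac{4764910}{4827187} - \frac{71671}{861106} = \frac{3757123270983}{4156719688822}$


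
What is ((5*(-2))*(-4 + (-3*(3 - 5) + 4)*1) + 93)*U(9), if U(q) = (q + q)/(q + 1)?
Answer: 297/5 ≈ 59.400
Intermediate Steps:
U(q) = 2*q/(1 + q) (U(q) = (2*q)/(1 + q) = 2*q/(1 + q))
((5*(-2))*(-4 + (-3*(3 - 5) + 4)*1) + 93)*U(9) = ((5*(-2))*(-4 + (-3*(3 - 5) + 4)*1) + 93)*(2*9/(1 + 9)) = (-10*(-4 + (-3*(-2) + 4)*1) + 93)*(2*9/10) = (-10*(-4 + (6 + 4)*1) + 93)*(2*9*(1/10)) = (-10*(-4 + 10*1) + 93)*(9/5) = (-10*(-4 + 10) + 93)*(9/5) = (-10*6 + 93)*(9/5) = (-60 + 93)*(9/5) = 33*(9/5) = 297/5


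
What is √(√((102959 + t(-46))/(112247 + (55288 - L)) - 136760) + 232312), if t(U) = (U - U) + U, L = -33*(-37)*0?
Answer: √(80500341886200 + 6205*I*√426506576333505)/18615 ≈ 481.99 + 0.38363*I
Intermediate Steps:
L = 0 (L = 1221*0 = 0)
t(U) = U (t(U) = 0 + U = U)
√(√((102959 + t(-46))/(112247 + (55288 - L)) - 136760) + 232312) = √(√((102959 - 46)/(112247 + (55288 - 1*0)) - 136760) + 232312) = √(√(102913/(112247 + (55288 + 0)) - 136760) + 232312) = √(√(102913/(112247 + 55288) - 136760) + 232312) = √(√(102913/167535 - 136760) + 232312) = √(√(-22911983687/167535) + 232312) = √(I*√426506576333505/55845 + 232312) = √(232312 + I*√426506576333505/55845)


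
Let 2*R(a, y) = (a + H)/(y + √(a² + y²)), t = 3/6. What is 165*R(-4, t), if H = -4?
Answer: 165/8 - 165*√65/8 ≈ -145.66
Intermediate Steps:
t = ½ (t = 3*(⅙) = ½ ≈ 0.50000)
R(a, y) = (-4 + a)/(2*(y + √(a² + y²))) (R(a, y) = ((a - 4)/(y + √(a² + y²)))/2 = ((-4 + a)/(y + √(a² + y²)))/2 = (-4 + a)/(2*(y + √(a² + y²))))
165*R(-4, t) = 165*((-2 + (½)*(-4))/(½ + √((-4)² + (½)²))) = 165*((-2 - 2)/(½ + √(16 + ¼))) = 165*(-4/(½ + √(65/4))) = 165*(-4/(½ + √65/2)) = -660/(½ + √65/2)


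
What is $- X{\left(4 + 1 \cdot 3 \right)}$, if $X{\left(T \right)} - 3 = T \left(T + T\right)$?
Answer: $-101$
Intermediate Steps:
$X{\left(T \right)} = 3 + 2 T^{2}$ ($X{\left(T \right)} = 3 + T \left(T + T\right) = 3 + T 2 T = 3 + 2 T^{2}$)
$- X{\left(4 + 1 \cdot 3 \right)} = - (3 + 2 \left(4 + 1 \cdot 3\right)^{2}) = - (3 + 2 \left(4 + 3\right)^{2}) = - (3 + 2 \cdot 7^{2}) = - (3 + 2 \cdot 49) = - (3 + 98) = \left(-1\right) 101 = -101$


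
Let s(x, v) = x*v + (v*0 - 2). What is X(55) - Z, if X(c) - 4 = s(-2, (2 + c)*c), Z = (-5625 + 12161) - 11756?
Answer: -1048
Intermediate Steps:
Z = -5220 (Z = 6536 - 11756 = -5220)
s(x, v) = -2 + v*x (s(x, v) = v*x + (0 - 2) = v*x - 2 = -2 + v*x)
X(c) = 2 - 2*c*(2 + c) (X(c) = 4 + (-2 + ((2 + c)*c)*(-2)) = 4 + (-2 + (c*(2 + c))*(-2)) = 4 + (-2 - 2*c*(2 + c)) = 2 - 2*c*(2 + c))
X(55) - Z = (2 - 2*55*(2 + 55)) - 1*(-5220) = (2 - 2*55*57) + 5220 = (2 - 6270) + 5220 = -6268 + 5220 = -1048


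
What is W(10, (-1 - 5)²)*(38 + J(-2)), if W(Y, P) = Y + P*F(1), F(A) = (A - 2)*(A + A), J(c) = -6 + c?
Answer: -1860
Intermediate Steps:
F(A) = 2*A*(-2 + A) (F(A) = (-2 + A)*(2*A) = 2*A*(-2 + A))
W(Y, P) = Y - 2*P (W(Y, P) = Y + P*(2*1*(-2 + 1)) = Y + P*(2*1*(-1)) = Y + P*(-2) = Y - 2*P)
W(10, (-1 - 5)²)*(38 + J(-2)) = (10 - 2*(-1 - 5)²)*(38 + (-6 - 2)) = (10 - 2*(-6)²)*(38 - 8) = (10 - 2*36)*30 = (10 - 72)*30 = -62*30 = -1860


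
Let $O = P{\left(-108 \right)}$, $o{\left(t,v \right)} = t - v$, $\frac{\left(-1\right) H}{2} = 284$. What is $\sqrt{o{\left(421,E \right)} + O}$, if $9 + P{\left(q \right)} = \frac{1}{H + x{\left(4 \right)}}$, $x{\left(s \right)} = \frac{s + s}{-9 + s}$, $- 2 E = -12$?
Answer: $\frac{19 \sqrt{570134}}{712} \approx 20.149$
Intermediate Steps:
$H = -568$ ($H = \left(-2\right) 284 = -568$)
$E = 6$ ($E = \left(- \frac{1}{2}\right) \left(-12\right) = 6$)
$x{\left(s \right)} = \frac{2 s}{-9 + s}$
$P{\left(q \right)} = - \frac{25637}{2848}$ ($P{\left(q \right)} = -9 + \frac{1}{-568 + 2 \cdot 4 \frac{1}{-9 + 4}} = -9 + \frac{1}{-568 + 2 \cdot 4 \frac{1}{-5}} = -9 + \frac{1}{-568 + 2 \cdot 4 \left(- \frac{1}{5}\right)} = -9 + \frac{1}{-568 - \frac{8}{5}} = -9 + \frac{1}{- \frac{2848}{5}} = -9 - \frac{5}{2848} = - \frac{25637}{2848}$)
$O = - \frac{25637}{2848} \approx -9.0018$
$\sqrt{o{\left(421,E \right)} + O} = \sqrt{\left(421 - 6\right) - \frac{25637}{2848}} = \sqrt{415 - \frac{25637}{2848}} = \sqrt{\frac{1156283}{2848}} = \frac{19 \sqrt{570134}}{712}$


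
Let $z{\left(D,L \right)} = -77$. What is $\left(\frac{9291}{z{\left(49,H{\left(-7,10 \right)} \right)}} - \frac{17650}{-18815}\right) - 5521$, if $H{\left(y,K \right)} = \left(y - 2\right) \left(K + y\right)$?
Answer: $- \frac{1634405494}{289751} \approx -5640.7$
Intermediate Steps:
$H{\left(y,K \right)} = \left(-2 + y\right) \left(K + y\right)$
$\left(\frac{9291}{z{\left(49,H{\left(-7,10 \right)} \right)}} - \frac{17650}{-18815}\right) - 5521 = \left(\frac{9291}{-77} - \frac{17650}{-18815}\right) - 5521 = \left(9291 \left(- \frac{1}{77}\right) - - \frac{3530}{3763}\right) - 5521 = \left(- \frac{9291}{77} + \frac{3530}{3763}\right) - 5521 = - \frac{34690223}{289751} - 5521 = - \frac{1634405494}{289751}$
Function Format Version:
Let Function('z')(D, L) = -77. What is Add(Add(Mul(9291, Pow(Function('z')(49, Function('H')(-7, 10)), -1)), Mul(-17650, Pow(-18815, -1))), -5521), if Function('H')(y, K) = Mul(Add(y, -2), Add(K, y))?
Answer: Rational(-1634405494, 289751) ≈ -5640.7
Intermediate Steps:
Function('H')(y, K) = Mul(Add(-2, y), Add(K, y))
Add(Add(Mul(9291, Pow(Function('z')(49, Function('H')(-7, 10)), -1)), Mul(-17650, Pow(-18815, -1))), -5521) = Add(Add(Mul(9291, Pow(-77, -1)), Mul(-17650, Pow(-18815, -1))), -5521) = Add(Add(Mul(9291, Rational(-1, 77)), Mul(-17650, Rational(-1, 18815))), -5521) = Add(Add(Rational(-9291, 77), Rational(3530, 3763)), -5521) = Add(Rational(-34690223, 289751), -5521) = Rational(-1634405494, 289751)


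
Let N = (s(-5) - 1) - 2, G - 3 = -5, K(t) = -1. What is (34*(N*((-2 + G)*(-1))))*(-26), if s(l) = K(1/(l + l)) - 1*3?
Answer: 24752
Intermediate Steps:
G = -2 (G = 3 - 5 = -2)
s(l) = -4 (s(l) = -1 - 1*3 = -1 - 3 = -4)
N = -7 (N = (-4 - 1) - 2 = -5 - 2 = -7)
(34*(N*((-2 + G)*(-1))))*(-26) = (34*(-7*(-2 - 2)*(-1)))*(-26) = (34*(-(-28)*(-1)))*(-26) = (34*(-7*4))*(-26) = (34*(-28))*(-26) = -952*(-26) = 24752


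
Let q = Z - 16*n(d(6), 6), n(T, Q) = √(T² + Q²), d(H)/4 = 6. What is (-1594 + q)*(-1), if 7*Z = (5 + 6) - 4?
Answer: 1593 + 96*√17 ≈ 1988.8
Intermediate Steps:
Z = 1 (Z = ((5 + 6) - 4)/7 = (11 - 4)/7 = (⅐)*7 = 1)
d(H) = 24 (d(H) = 4*6 = 24)
n(T, Q) = √(Q² + T²)
q = 1 - 96*√17 (q = 1 - 16*√(6² + 24²) = 1 - 16*√(36 + 576) = 1 - 96*√17 ≈ -394.82)
(-1594 + q)*(-1) = (-1594 + (1 - 96*√17))*(-1) = (-1593 - 96*√17)*(-1) = 1593 + 96*√17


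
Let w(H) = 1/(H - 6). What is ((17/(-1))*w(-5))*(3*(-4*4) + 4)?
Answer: -68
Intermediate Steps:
w(H) = 1/(-6 + H)
((17/(-1))*w(-5))*(3*(-4*4) + 4) = ((17/(-1))/(-6 - 5))*(3*(-4*4) + 4) = ((17*(-1))/(-11))*(3*(-16) + 4) = (-17*(-1/11))*(-48 + 4) = (17/11)*(-44) = -68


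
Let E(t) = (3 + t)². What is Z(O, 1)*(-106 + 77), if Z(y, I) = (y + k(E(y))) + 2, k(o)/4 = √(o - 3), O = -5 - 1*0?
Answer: -29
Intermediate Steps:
O = -5 (O = -5 + 0 = -5)
k(o) = 4*√(-3 + o) (k(o) = 4*√(o - 3) = 4*√(-3 + o))
Z(y, I) = 2 + y + 4*√(-3 + (3 + y)²) (Z(y, I) = (y + 4*√(-3 + (3 + y)²)) + 2 = 2 + y + 4*√(-3 + (3 + y)²))
Z(O, 1)*(-106 + 77) = (2 - 5 + 4*√(-3 + (3 - 5)²))*(-106 + 77) = (2 - 5 + 4*√(-3 + (-2)²))*(-29) = (2 - 5 + 4*√(-3 + 4))*(-29) = (2 - 5 + 4*√1)*(-29) = (2 - 5 + 4*1)*(-29) = (2 - 5 + 4)*(-29) = 1*(-29) = -29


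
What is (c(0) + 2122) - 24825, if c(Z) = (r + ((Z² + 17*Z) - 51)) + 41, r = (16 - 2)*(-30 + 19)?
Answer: -22867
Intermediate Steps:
r = -154 (r = 14*(-11) = -154)
c(Z) = -164 + Z² + 17*Z (c(Z) = (-154 + ((Z² + 17*Z) - 51)) + 41 = (-154 + (-51 + Z² + 17*Z)) + 41 = (-205 + Z² + 17*Z) + 41 = -164 + Z² + 17*Z)
(c(0) + 2122) - 24825 = ((-164 + 0² + 17*0) + 2122) - 24825 = ((-164 + 0 + 0) + 2122) - 24825 = (-164 + 2122) - 24825 = 1958 - 24825 = -22867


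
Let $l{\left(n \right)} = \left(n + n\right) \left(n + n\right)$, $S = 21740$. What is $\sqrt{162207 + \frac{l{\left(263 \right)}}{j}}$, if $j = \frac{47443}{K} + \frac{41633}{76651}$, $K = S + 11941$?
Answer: $\frac{\sqrt{1929376161768487863305397}}{2519397233} \approx 551.33$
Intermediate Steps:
$l{\left(n \right)} = 4 n^{2}$ ($l{\left(n \right)} = 2 n 2 n = 4 n^{2}$)
$K = 33681$ ($K = 21740 + 11941 = 33681$)
$j = \frac{5038794466}{2581682331}$ ($j = \frac{47443}{33681} + \frac{41633}{76651} = \frac{5038794466}{2581682331} \approx 1.9517$)
$\sqrt{162207 + \frac{l{\left(263 \right)}}{j}} = \sqrt{162207 + \frac{4 \cdot 263^{2}}{\frac{5038794466}{2581682331}}} = \sqrt{162207 + 4 \cdot 69169 \cdot \frac{2581682331}{5038794466}} = \sqrt{162207 + 276676 \cdot \frac{2581682331}{5038794466}} = \sqrt{162207 + \frac{357144770305878}{2519397233}} = \sqrt{\frac{765808637279109}{2519397233}} = \frac{\sqrt{1929376161768487863305397}}{2519397233}$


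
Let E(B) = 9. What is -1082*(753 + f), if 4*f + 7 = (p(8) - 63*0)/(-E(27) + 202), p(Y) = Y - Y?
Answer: -1625705/2 ≈ -8.1285e+5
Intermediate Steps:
p(Y) = 0
f = -7/4 (f = -7/4 + ((0 - 63*0)/(-1*9 + 202))/4 = -7/4 + ((0 + 0)/(-9 + 202))/4 = -7/4 + (0/193)/4 = -7/4 + (0*(1/193))/4 = -7/4 + (¼)*0 = -7/4 + 0 = -7/4 ≈ -1.7500)
-1082*(753 + f) = -1082*(753 - 7/4) = -1082*3005/4 = -1625705/2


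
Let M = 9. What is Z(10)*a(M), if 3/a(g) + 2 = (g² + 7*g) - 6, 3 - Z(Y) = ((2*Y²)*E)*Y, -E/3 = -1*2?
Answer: -35991/136 ≈ -264.64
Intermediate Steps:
E = 6 (E = -(-3)*2 = -3*(-2) = 6)
Z(Y) = 3 - 12*Y³ (Z(Y) = 3 - (2*Y²)*6*Y = 3 - 12*Y²*Y = 3 - 12*Y³)
a(g) = 3/(-8 + g² + 7*g) (a(g) = 3/(-2 + ((g² + 7*g) - 6)) = 3/(-2 + (-6 + g² + 7*g)) = 3/(-8 + g² + 7*g))
Z(10)*a(M) = (3 - 12*10³)*(3/(-8 + 9² + 7*9)) = (3 - 12*1000)*(3/(-8 + 81 + 63)) = (3 - 12000)*(3/136) = -35991/136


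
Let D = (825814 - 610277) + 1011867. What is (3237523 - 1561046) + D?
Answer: 2903881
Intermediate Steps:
D = 1227404 (D = 215537 + 1011867 = 1227404)
(3237523 - 1561046) + D = (3237523 - 1561046) + 1227404 = 1676477 + 1227404 = 2903881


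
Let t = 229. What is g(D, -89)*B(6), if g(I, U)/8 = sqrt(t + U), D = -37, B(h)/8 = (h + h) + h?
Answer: 2304*sqrt(35) ≈ 13631.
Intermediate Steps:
B(h) = 24*h (B(h) = 8*((h + h) + h) = 8*(2*h + h) = 8*(3*h) = 24*h)
g(I, U) = 8*sqrt(229 + U)
g(D, -89)*B(6) = (8*sqrt(229 - 89))*(24*6) = (8*sqrt(140))*144 = (8*(2*sqrt(35)))*144 = (16*sqrt(35))*144 = 2304*sqrt(35)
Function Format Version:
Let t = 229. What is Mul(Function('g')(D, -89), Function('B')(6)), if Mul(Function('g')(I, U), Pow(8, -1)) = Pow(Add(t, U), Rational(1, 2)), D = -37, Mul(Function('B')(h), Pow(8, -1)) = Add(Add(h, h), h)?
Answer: Mul(2304, Pow(35, Rational(1, 2))) ≈ 13631.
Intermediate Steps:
Function('B')(h) = Mul(24, h) (Function('B')(h) = Mul(8, Add(Add(h, h), h)) = Mul(8, Add(Mul(2, h), h)) = Mul(8, Mul(3, h)) = Mul(24, h))
Function('g')(I, U) = Mul(8, Pow(Add(229, U), Rational(1, 2)))
Mul(Function('g')(D, -89), Function('B')(6)) = Mul(Mul(8, Pow(Add(229, -89), Rational(1, 2))), Mul(24, 6)) = Mul(Mul(8, Pow(140, Rational(1, 2))), 144) = Mul(Mul(8, Mul(2, Pow(35, Rational(1, 2)))), 144) = Mul(Mul(16, Pow(35, Rational(1, 2))), 144) = Mul(2304, Pow(35, Rational(1, 2)))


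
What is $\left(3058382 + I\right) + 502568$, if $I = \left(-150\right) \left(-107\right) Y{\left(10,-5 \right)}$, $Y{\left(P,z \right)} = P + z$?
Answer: $3641200$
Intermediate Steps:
$I = 80250$ ($I = \left(-150\right) \left(-107\right) \left(10 - 5\right) = 16050 \cdot 5 = 80250$)
$\left(3058382 + I\right) + 502568 = \left(3058382 + 80250\right) + 502568 = 3138632 + 502568 = 3641200$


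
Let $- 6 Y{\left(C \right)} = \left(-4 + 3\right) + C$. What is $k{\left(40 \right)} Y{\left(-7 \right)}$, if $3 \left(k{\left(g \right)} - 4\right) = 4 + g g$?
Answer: $\frac{6464}{9} \approx 718.22$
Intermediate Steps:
$Y{\left(C \right)} = \frac{1}{6} - \frac{C}{6}$ ($Y{\left(C \right)} = - \frac{\left(-4 + 3\right) + C}{6} = - \frac{-1 + C}{6} = \frac{1}{6} - \frac{C}{6}$)
$k{\left(g \right)} = \frac{16}{3} + \frac{g^{2}}{3}$ ($k{\left(g \right)} = 4 + \frac{4 + g g}{3} = 4 + \frac{4 + g^{2}}{3} = 4 + \left(\frac{4}{3} + \frac{g^{2}}{3}\right) = \frac{16}{3} + \frac{g^{2}}{3}$)
$k{\left(40 \right)} Y{\left(-7 \right)} = \left(\frac{16}{3} + \frac{40^{2}}{3}\right) \left(\frac{1}{6} - - \frac{7}{6}\right) = \left(\frac{16}{3} + \frac{1}{3} \cdot 1600\right) \left(\frac{1}{6} + \frac{7}{6}\right) = \left(\frac{16}{3} + \frac{1600}{3}\right) \frac{4}{3} = \frac{1616}{3} \cdot \frac{4}{3} = \frac{6464}{9}$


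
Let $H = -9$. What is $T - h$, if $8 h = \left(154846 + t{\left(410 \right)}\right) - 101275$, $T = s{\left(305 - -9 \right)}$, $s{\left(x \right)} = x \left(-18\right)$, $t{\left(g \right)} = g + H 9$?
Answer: $- \frac{24779}{2} \approx -12390.0$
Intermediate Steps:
$t{\left(g \right)} = -81 + g$ ($t{\left(g \right)} = g - 81 = -81 + g$)
$s{\left(x \right)} = - 18 x$
$T = -5652$ ($T = - 18 \left(305 - -9\right) = - 18 \left(305 + 9\right) = \left(-18\right) 314 = -5652$)
$h = \frac{13475}{2}$ ($h = \frac{\left(154846 + \left(-81 + 410\right)\right) - 101275}{8} = \frac{\left(154846 + 329\right) - 101275}{8} = \frac{155175 - 101275}{8} = \frac{1}{8} \cdot 53900 = \frac{13475}{2} \approx 6737.5$)
$T - h = -5652 - \frac{13475}{2} = - \frac{24779}{2}$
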